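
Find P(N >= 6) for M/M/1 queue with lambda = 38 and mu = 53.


P(N >= 6) = rho^6 = (38/53)^6 = 0.1358

0.1358


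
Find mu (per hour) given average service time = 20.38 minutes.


mu = 60 / avg_service_time = 60 / 20.38 = 2.94 per hour

2.94 per hour


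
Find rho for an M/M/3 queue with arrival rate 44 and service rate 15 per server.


rho = lambda/(c*mu) = 44/(3*15) = 0.9778

0.9778


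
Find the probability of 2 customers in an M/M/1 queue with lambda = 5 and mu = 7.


rho = 5/7; P(n) = (1-rho)*rho^n = (1-5/7)*(5/7)^2 = 0.1458

0.1458


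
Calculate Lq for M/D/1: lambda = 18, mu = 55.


M/D/1: Lq = rho^2 / (2*(1-rho)) where rho = 18/55; Lq = 0.08

0.08


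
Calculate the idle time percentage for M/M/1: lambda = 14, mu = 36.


Idle fraction = (1 - rho) * 100 = (1 - 14/36) * 100 = 61.1%

61.1%


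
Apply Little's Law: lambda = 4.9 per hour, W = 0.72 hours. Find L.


L = lambda * W = 4.9 * 0.72 = 3.53

3.53


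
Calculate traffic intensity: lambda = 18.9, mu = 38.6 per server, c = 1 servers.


rho = lambda / (c * mu) = 18.9 / (1 * 38.6) = 0.4896

0.4896


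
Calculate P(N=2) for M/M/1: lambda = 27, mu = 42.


rho = 27/42; P(n) = (1-rho)*rho^n = (1-27/42)*(27/42)^2 = 0.1476

0.1476


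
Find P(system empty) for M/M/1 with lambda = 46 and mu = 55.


P0 = 1 - rho = 1 - 46/55 = 0.1636

0.1636


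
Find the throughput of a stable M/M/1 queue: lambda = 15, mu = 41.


For a stable queue (lambda < mu), throughput = lambda = 15 per hour

15 per hour


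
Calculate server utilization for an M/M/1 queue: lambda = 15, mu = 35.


rho = lambda/mu = 15/35 = 0.4286

0.4286


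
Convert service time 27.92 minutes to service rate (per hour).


mu = 60 / avg_service_time = 60 / 27.92 = 2.15 per hour

2.15 per hour


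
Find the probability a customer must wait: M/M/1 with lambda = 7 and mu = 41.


P(wait) = rho = lambda/mu = 7/41 = 0.1707

0.1707


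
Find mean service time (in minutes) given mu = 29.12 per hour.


Mean service time = 60/mu = 60/29.12 = 2.06 minutes

2.06 minutes


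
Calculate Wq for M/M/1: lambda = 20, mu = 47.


rho = 20/47; Wq = rho/(mu - lambda) = 0.0158 hours

0.0158 hours


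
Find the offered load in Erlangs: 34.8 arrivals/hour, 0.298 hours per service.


Offered load a = lambda * E[S] = 34.8 * 0.298 = 10.37 Erlangs

10.37 Erlangs


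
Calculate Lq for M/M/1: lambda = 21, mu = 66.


rho = 21/66; Lq = rho^2/(1-rho) = 0.15

0.15


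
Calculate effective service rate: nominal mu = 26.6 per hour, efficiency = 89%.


Effective rate = mu * efficiency = 26.6 * 0.89 = 23.67 per hour

23.67 per hour


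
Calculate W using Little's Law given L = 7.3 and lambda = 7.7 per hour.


W = L / lambda = 7.3 / 7.7 = 0.9481 hours

0.9481 hours


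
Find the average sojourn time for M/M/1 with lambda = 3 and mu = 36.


W = 1/(mu - lambda) = 1/(36 - 3) = 0.0303 hours

0.0303 hours


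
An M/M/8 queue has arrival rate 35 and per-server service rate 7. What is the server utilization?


rho = lambda/(c*mu) = 35/(8*7) = 0.625

0.625


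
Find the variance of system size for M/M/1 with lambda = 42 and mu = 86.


rho = 42/86; Var(N) = rho/(1-rho)^2 = 1.87

1.87


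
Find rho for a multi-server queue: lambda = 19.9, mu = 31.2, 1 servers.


rho = lambda / (c * mu) = 19.9 / (1 * 31.2) = 0.6378

0.6378


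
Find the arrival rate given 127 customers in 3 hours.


lambda = total arrivals / time = 127 / 3 = 42.33 per hour

42.33 per hour


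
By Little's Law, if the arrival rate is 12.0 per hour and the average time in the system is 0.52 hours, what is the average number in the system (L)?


L = lambda * W = 12.0 * 0.52 = 6.24

6.24


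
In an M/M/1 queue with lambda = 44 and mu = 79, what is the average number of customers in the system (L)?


rho = 44/79; L = rho/(1-rho) = 1.26

1.26


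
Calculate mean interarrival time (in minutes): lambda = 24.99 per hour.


Mean interarrival time = 60/lambda = 60/24.99 = 2.4 minutes

2.4 minutes


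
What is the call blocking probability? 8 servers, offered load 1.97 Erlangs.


B(N,A) = (A^N/N!) / sum(A^k/k!, k=0..N) with N=8, A=1.97 = 0.0008

0.0008


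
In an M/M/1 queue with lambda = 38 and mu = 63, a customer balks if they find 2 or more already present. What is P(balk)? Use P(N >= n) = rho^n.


P(N >= 2) = rho^2 = (38/63)^2 = 0.3638

0.3638


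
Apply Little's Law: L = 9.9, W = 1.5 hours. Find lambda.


lambda = L / W = 9.9 / 1.5 = 6.6 per hour

6.6 per hour


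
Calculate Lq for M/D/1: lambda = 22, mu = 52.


M/D/1: Lq = rho^2 / (2*(1-rho)) where rho = 22/52; Lq = 0.16

0.16


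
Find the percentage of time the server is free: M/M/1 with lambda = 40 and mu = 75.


Idle fraction = (1 - rho) * 100 = (1 - 40/75) * 100 = 46.7%

46.7%


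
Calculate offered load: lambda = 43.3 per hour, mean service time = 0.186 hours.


Offered load a = lambda * E[S] = 43.3 * 0.186 = 8.05 Erlangs

8.05 Erlangs


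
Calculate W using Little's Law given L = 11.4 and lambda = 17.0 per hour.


W = L / lambda = 11.4 / 17.0 = 0.6706 hours

0.6706 hours


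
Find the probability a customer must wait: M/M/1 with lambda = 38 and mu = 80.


P(wait) = rho = lambda/mu = 38/80 = 0.475

0.475


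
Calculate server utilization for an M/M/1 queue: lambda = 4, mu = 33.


rho = lambda/mu = 4/33 = 0.1212

0.1212


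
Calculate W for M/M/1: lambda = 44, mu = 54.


W = 1/(mu - lambda) = 1/(54 - 44) = 0.1 hours

0.1 hours


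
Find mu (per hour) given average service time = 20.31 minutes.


mu = 60 / avg_service_time = 60 / 20.31 = 2.95 per hour

2.95 per hour


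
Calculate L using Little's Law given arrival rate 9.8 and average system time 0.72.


L = lambda * W = 9.8 * 0.72 = 7.06

7.06


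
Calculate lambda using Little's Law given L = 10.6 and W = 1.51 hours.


lambda = L / W = 10.6 / 1.51 = 7.02 per hour

7.02 per hour


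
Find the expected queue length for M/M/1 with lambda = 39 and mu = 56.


rho = 39/56; Lq = rho^2/(1-rho) = 1.6

1.6


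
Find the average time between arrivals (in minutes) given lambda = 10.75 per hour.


Mean interarrival time = 60/lambda = 60/10.75 = 5.58 minutes

5.58 minutes


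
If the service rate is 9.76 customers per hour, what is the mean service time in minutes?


Mean service time = 60/mu = 60/9.76 = 6.15 minutes

6.15 minutes


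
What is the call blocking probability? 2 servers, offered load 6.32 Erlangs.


B(N,A) = (A^N/N!) / sum(A^k/k!, k=0..N) with N=2, A=6.32 = 0.7318

0.7318


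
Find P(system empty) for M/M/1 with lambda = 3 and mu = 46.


P0 = 1 - rho = 1 - 3/46 = 0.9348

0.9348


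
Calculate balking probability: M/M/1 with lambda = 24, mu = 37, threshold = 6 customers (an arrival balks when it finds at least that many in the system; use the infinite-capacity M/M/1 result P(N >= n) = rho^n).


P(N >= 6) = rho^6 = (24/37)^6 = 0.0745

0.0745


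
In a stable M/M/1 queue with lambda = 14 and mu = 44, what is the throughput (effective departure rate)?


For a stable queue (lambda < mu), throughput = lambda = 14 per hour

14 per hour


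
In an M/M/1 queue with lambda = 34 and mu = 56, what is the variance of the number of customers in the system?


rho = 34/56; Var(N) = rho/(1-rho)^2 = 3.93

3.93


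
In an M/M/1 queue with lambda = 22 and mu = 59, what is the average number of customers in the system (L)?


rho = 22/59; L = rho/(1-rho) = 0.59

0.59


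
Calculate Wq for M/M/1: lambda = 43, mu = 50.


rho = 43/50; Wq = rho/(mu - lambda) = 0.1229 hours

0.1229 hours


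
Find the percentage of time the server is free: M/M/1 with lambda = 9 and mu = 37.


Idle fraction = (1 - rho) * 100 = (1 - 9/37) * 100 = 75.7%

75.7%


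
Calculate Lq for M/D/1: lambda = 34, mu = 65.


M/D/1: Lq = rho^2 / (2*(1-rho)) where rho = 34/65; Lq = 0.29

0.29


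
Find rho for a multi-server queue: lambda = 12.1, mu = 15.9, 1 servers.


rho = lambda / (c * mu) = 12.1 / (1 * 15.9) = 0.761

0.761


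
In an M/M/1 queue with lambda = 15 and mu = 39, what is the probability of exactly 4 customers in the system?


rho = 15/39; P(n) = (1-rho)*rho^n = (1-15/39)*(15/39)^4 = 0.0135

0.0135


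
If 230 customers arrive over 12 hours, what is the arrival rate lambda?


lambda = total arrivals / time = 230 / 12 = 19.17 per hour

19.17 per hour


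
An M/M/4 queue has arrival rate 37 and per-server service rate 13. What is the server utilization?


rho = lambda/(c*mu) = 37/(4*13) = 0.7115

0.7115


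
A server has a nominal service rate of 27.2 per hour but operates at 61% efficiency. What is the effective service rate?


Effective rate = mu * efficiency = 27.2 * 0.61 = 16.59 per hour

16.59 per hour


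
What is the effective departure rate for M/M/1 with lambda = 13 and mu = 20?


For a stable queue (lambda < mu), throughput = lambda = 13 per hour

13 per hour


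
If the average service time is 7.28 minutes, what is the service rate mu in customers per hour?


mu = 60 / avg_service_time = 60 / 7.28 = 8.24 per hour

8.24 per hour


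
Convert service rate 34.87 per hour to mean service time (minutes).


Mean service time = 60/mu = 60/34.87 = 1.72 minutes

1.72 minutes


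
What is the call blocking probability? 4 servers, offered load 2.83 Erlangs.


B(N,A) = (A^N/N!) / sum(A^k/k!, k=0..N) with N=4, A=2.83 = 0.1871

0.1871


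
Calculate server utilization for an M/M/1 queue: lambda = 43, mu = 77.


rho = lambda/mu = 43/77 = 0.5584

0.5584


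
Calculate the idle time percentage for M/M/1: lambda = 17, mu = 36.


Idle fraction = (1 - rho) * 100 = (1 - 17/36) * 100 = 52.8%

52.8%


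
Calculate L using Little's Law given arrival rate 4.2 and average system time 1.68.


L = lambda * W = 4.2 * 1.68 = 7.06

7.06


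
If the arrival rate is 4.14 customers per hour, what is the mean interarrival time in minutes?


Mean interarrival time = 60/lambda = 60/4.14 = 14.49 minutes

14.49 minutes


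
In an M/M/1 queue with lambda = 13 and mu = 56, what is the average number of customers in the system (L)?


rho = 13/56; L = rho/(1-rho) = 0.3

0.3


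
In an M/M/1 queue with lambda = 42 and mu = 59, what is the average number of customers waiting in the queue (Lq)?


rho = 42/59; Lq = rho^2/(1-rho) = 1.76

1.76


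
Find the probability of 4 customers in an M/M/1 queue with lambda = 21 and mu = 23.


rho = 21/23; P(n) = (1-rho)*rho^n = (1-21/23)*(21/23)^4 = 0.0604

0.0604


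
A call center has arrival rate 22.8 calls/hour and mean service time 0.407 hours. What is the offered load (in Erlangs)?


Offered load a = lambda * E[S] = 22.8 * 0.407 = 9.28 Erlangs

9.28 Erlangs


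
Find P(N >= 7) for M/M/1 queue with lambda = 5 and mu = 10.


P(N >= 7) = rho^7 = (5/10)^7 = 0.0078

0.0078


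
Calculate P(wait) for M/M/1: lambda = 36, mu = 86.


P(wait) = rho = lambda/mu = 36/86 = 0.4186

0.4186


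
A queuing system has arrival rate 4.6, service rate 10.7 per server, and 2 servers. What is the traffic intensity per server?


rho = lambda / (c * mu) = 4.6 / (2 * 10.7) = 0.215

0.215


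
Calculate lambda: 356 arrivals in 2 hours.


lambda = total arrivals / time = 356 / 2 = 178.0 per hour

178.0 per hour


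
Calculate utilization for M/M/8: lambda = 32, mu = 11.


rho = lambda/(c*mu) = 32/(8*11) = 0.3636

0.3636


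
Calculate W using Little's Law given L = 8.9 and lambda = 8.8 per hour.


W = L / lambda = 8.9 / 8.8 = 1.0114 hours

1.0114 hours


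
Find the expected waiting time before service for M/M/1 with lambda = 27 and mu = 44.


rho = 27/44; Wq = rho/(mu - lambda) = 0.0361 hours

0.0361 hours


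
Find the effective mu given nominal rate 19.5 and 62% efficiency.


Effective rate = mu * efficiency = 19.5 * 0.62 = 12.09 per hour

12.09 per hour


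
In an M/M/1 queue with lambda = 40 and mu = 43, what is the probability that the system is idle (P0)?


P0 = 1 - rho = 1 - 40/43 = 0.0698

0.0698


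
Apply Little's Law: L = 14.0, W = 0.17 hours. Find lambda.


lambda = L / W = 14.0 / 0.17 = 82.35 per hour

82.35 per hour


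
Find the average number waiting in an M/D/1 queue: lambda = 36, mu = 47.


M/D/1: Lq = rho^2 / (2*(1-rho)) where rho = 36/47; Lq = 1.25

1.25


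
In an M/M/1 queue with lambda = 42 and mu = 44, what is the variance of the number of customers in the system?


rho = 42/44; Var(N) = rho/(1-rho)^2 = 462.0

462.0


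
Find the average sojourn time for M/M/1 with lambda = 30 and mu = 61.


W = 1/(mu - lambda) = 1/(61 - 30) = 0.0323 hours

0.0323 hours


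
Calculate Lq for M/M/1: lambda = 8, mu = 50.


rho = 8/50; Lq = rho^2/(1-rho) = 0.03

0.03


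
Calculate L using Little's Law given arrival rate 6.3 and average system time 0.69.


L = lambda * W = 6.3 * 0.69 = 4.35

4.35


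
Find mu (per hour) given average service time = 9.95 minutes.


mu = 60 / avg_service_time = 60 / 9.95 = 6.03 per hour

6.03 per hour


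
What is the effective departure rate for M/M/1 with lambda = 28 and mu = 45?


For a stable queue (lambda < mu), throughput = lambda = 28 per hour

28 per hour


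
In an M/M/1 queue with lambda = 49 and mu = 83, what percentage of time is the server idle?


Idle fraction = (1 - rho) * 100 = (1 - 49/83) * 100 = 41.0%

41.0%


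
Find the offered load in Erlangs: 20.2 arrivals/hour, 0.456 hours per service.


Offered load a = lambda * E[S] = 20.2 * 0.456 = 9.21 Erlangs

9.21 Erlangs


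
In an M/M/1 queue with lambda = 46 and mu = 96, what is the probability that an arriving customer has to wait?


P(wait) = rho = lambda/mu = 46/96 = 0.4792

0.4792


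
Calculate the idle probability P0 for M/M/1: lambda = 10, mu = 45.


P0 = 1 - rho = 1 - 10/45 = 0.7778

0.7778


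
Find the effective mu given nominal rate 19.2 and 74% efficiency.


Effective rate = mu * efficiency = 19.2 * 0.74 = 14.21 per hour

14.21 per hour


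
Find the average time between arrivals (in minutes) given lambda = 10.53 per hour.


Mean interarrival time = 60/lambda = 60/10.53 = 5.7 minutes

5.7 minutes


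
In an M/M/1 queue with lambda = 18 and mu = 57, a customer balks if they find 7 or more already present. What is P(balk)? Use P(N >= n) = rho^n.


P(N >= 7) = rho^7 = (18/57)^7 = 0.0003

0.0003


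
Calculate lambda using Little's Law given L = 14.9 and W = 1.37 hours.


lambda = L / W = 14.9 / 1.37 = 10.88 per hour

10.88 per hour


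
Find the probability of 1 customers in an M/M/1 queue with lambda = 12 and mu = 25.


rho = 12/25; P(n) = (1-rho)*rho^n = (1-12/25)*(12/25)^1 = 0.2496

0.2496


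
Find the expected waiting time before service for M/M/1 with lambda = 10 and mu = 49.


rho = 10/49; Wq = rho/(mu - lambda) = 0.0052 hours

0.0052 hours


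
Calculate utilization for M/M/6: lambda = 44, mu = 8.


rho = lambda/(c*mu) = 44/(6*8) = 0.9167

0.9167


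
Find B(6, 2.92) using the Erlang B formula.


B(N,A) = (A^N/N!) / sum(A^k/k!, k=0..N) with N=6, A=2.92 = 0.0479

0.0479


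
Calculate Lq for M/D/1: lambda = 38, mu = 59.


M/D/1: Lq = rho^2 / (2*(1-rho)) where rho = 38/59; Lq = 0.58

0.58


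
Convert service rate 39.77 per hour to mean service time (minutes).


Mean service time = 60/mu = 60/39.77 = 1.51 minutes

1.51 minutes


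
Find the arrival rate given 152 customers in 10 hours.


lambda = total arrivals / time = 152 / 10 = 15.2 per hour

15.2 per hour


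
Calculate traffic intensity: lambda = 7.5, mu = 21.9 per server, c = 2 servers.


rho = lambda / (c * mu) = 7.5 / (2 * 21.9) = 0.1712

0.1712


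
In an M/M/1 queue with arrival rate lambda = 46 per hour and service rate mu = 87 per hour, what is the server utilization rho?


rho = lambda/mu = 46/87 = 0.5287

0.5287


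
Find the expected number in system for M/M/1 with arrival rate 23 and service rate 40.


rho = 23/40; L = rho/(1-rho) = 1.35

1.35


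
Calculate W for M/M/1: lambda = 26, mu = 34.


W = 1/(mu - lambda) = 1/(34 - 26) = 0.125 hours

0.125 hours


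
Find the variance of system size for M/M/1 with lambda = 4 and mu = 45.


rho = 4/45; Var(N) = rho/(1-rho)^2 = 0.11

0.11


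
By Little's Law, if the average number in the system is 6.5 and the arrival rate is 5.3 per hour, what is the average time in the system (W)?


W = L / lambda = 6.5 / 5.3 = 1.2264 hours

1.2264 hours


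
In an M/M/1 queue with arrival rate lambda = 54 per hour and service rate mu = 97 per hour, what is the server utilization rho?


rho = lambda/mu = 54/97 = 0.5567

0.5567


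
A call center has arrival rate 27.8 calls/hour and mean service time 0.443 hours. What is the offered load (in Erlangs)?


Offered load a = lambda * E[S] = 27.8 * 0.443 = 12.32 Erlangs

12.32 Erlangs


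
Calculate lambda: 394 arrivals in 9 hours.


lambda = total arrivals / time = 394 / 9 = 43.78 per hour

43.78 per hour


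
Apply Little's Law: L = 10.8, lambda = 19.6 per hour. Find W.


W = L / lambda = 10.8 / 19.6 = 0.551 hours

0.551 hours


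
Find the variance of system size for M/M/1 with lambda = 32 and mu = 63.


rho = 32/63; Var(N) = rho/(1-rho)^2 = 2.1

2.1


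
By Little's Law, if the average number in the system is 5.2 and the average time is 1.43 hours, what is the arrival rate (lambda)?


lambda = L / W = 5.2 / 1.43 = 3.64 per hour

3.64 per hour


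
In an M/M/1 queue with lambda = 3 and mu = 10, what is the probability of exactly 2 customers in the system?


rho = 3/10; P(n) = (1-rho)*rho^n = (1-3/10)*(3/10)^2 = 0.063

0.063


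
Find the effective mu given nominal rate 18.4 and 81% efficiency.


Effective rate = mu * efficiency = 18.4 * 0.81 = 14.9 per hour

14.9 per hour


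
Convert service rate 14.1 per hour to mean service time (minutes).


Mean service time = 60/mu = 60/14.1 = 4.26 minutes

4.26 minutes


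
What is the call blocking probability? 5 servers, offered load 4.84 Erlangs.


B(N,A) = (A^N/N!) / sum(A^k/k!, k=0..N) with N=5, A=4.84 = 0.2717

0.2717


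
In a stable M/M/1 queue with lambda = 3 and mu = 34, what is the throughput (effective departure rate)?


For a stable queue (lambda < mu), throughput = lambda = 3 per hour

3 per hour


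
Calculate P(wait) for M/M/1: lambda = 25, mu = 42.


P(wait) = rho = lambda/mu = 25/42 = 0.5952

0.5952


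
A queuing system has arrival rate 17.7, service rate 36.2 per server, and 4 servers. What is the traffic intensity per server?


rho = lambda / (c * mu) = 17.7 / (4 * 36.2) = 0.1222

0.1222


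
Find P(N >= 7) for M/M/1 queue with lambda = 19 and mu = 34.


P(N >= 7) = rho^7 = (19/34)^7 = 0.017

0.017


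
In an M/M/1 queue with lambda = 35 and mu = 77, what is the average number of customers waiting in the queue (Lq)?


rho = 35/77; Lq = rho^2/(1-rho) = 0.38

0.38


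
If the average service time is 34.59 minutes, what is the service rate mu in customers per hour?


mu = 60 / avg_service_time = 60 / 34.59 = 1.73 per hour

1.73 per hour


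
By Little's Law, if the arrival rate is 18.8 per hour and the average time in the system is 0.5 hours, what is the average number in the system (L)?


L = lambda * W = 18.8 * 0.5 = 9.4

9.4


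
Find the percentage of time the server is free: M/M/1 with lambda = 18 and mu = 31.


Idle fraction = (1 - rho) * 100 = (1 - 18/31) * 100 = 41.9%

41.9%


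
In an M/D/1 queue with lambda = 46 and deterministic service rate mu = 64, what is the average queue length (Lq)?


M/D/1: Lq = rho^2 / (2*(1-rho)) where rho = 46/64; Lq = 0.92

0.92


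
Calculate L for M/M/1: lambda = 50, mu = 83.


rho = 50/83; L = rho/(1-rho) = 1.52

1.52


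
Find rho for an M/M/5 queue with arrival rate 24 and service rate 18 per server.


rho = lambda/(c*mu) = 24/(5*18) = 0.2667

0.2667


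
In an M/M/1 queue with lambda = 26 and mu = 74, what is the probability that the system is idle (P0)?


P0 = 1 - rho = 1 - 26/74 = 0.6486

0.6486


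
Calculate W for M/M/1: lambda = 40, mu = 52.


W = 1/(mu - lambda) = 1/(52 - 40) = 0.0833 hours

0.0833 hours


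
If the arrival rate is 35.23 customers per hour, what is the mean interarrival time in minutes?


Mean interarrival time = 60/lambda = 60/35.23 = 1.7 minutes

1.7 minutes


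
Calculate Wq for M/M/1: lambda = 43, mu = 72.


rho = 43/72; Wq = rho/(mu - lambda) = 0.0206 hours

0.0206 hours


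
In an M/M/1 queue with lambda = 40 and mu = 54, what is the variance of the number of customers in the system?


rho = 40/54; Var(N) = rho/(1-rho)^2 = 11.02

11.02


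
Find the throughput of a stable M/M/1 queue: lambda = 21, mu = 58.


For a stable queue (lambda < mu), throughput = lambda = 21 per hour

21 per hour


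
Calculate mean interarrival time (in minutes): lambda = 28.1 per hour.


Mean interarrival time = 60/lambda = 60/28.1 = 2.14 minutes

2.14 minutes


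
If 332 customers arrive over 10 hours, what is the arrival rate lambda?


lambda = total arrivals / time = 332 / 10 = 33.2 per hour

33.2 per hour


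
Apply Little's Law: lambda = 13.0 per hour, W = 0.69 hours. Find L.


L = lambda * W = 13.0 * 0.69 = 8.97

8.97


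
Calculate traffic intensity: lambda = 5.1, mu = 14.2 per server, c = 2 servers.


rho = lambda / (c * mu) = 5.1 / (2 * 14.2) = 0.1796

0.1796


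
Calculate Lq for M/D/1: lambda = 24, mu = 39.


M/D/1: Lq = rho^2 / (2*(1-rho)) where rho = 24/39; Lq = 0.49

0.49


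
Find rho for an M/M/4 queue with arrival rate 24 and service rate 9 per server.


rho = lambda/(c*mu) = 24/(4*9) = 0.6667

0.6667


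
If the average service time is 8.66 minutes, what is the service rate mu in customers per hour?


mu = 60 / avg_service_time = 60 / 8.66 = 6.93 per hour

6.93 per hour


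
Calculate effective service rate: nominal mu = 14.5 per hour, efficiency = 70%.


Effective rate = mu * efficiency = 14.5 * 0.7 = 10.15 per hour

10.15 per hour


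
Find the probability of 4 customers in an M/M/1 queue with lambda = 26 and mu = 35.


rho = 26/35; P(n) = (1-rho)*rho^n = (1-26/35)*(26/35)^4 = 0.0783

0.0783


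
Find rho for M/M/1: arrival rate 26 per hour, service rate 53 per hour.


rho = lambda/mu = 26/53 = 0.4906

0.4906


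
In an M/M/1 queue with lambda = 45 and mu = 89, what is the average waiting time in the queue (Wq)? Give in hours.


rho = 45/89; Wq = rho/(mu - lambda) = 0.0115 hours

0.0115 hours


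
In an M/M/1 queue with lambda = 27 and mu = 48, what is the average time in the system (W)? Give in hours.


W = 1/(mu - lambda) = 1/(48 - 27) = 0.0476 hours

0.0476 hours


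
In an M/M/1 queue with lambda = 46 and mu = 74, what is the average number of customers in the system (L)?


rho = 46/74; L = rho/(1-rho) = 1.64

1.64


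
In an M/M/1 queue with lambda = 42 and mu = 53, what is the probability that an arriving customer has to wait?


P(wait) = rho = lambda/mu = 42/53 = 0.7925

0.7925


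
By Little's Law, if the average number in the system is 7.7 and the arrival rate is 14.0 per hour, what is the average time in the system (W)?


W = L / lambda = 7.7 / 14.0 = 0.55 hours

0.55 hours


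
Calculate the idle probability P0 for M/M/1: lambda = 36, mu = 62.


P0 = 1 - rho = 1 - 36/62 = 0.4194

0.4194


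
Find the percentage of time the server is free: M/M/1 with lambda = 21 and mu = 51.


Idle fraction = (1 - rho) * 100 = (1 - 21/51) * 100 = 58.8%

58.8%


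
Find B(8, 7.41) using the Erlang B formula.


B(N,A) = (A^N/N!) / sum(A^k/k!, k=0..N) with N=8, A=7.41 = 0.2023

0.2023


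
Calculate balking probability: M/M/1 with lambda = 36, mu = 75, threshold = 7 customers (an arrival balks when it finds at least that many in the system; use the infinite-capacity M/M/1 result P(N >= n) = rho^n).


P(N >= 7) = rho^7 = (36/75)^7 = 0.0059

0.0059


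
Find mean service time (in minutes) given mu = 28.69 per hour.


Mean service time = 60/mu = 60/28.69 = 2.09 minutes

2.09 minutes


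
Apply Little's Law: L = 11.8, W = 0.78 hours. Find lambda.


lambda = L / W = 11.8 / 0.78 = 15.13 per hour

15.13 per hour


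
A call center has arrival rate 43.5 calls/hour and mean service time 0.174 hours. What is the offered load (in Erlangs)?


Offered load a = lambda * E[S] = 43.5 * 0.174 = 7.57 Erlangs

7.57 Erlangs


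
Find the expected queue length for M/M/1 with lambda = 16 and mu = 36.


rho = 16/36; Lq = rho^2/(1-rho) = 0.36

0.36


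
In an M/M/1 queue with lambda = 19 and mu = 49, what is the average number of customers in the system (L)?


rho = 19/49; L = rho/(1-rho) = 0.63

0.63


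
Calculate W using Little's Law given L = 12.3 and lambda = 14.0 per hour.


W = L / lambda = 12.3 / 14.0 = 0.8786 hours

0.8786 hours


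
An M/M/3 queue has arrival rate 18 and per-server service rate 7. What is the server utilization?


rho = lambda/(c*mu) = 18/(3*7) = 0.8571

0.8571


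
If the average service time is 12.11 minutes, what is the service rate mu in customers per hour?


mu = 60 / avg_service_time = 60 / 12.11 = 4.95 per hour

4.95 per hour


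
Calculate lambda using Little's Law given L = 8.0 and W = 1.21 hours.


lambda = L / W = 8.0 / 1.21 = 6.61 per hour

6.61 per hour


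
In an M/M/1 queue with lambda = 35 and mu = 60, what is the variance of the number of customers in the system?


rho = 35/60; Var(N) = rho/(1-rho)^2 = 3.36

3.36


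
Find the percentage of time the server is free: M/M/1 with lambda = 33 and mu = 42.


Idle fraction = (1 - rho) * 100 = (1 - 33/42) * 100 = 21.4%

21.4%


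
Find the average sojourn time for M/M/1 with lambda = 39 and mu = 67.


W = 1/(mu - lambda) = 1/(67 - 39) = 0.0357 hours

0.0357 hours


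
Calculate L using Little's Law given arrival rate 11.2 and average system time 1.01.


L = lambda * W = 11.2 * 1.01 = 11.31

11.31


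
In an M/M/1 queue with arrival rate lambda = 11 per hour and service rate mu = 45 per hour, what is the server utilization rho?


rho = lambda/mu = 11/45 = 0.2444

0.2444


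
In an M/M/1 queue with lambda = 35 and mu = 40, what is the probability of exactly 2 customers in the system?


rho = 35/40; P(n) = (1-rho)*rho^n = (1-35/40)*(35/40)^2 = 0.0957

0.0957


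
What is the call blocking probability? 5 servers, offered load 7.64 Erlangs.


B(N,A) = (A^N/N!) / sum(A^k/k!, k=0..N) with N=5, A=7.64 = 0.4605

0.4605


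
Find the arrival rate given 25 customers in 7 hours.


lambda = total arrivals / time = 25 / 7 = 3.57 per hour

3.57 per hour


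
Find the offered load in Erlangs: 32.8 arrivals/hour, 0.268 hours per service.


Offered load a = lambda * E[S] = 32.8 * 0.268 = 8.79 Erlangs

8.79 Erlangs


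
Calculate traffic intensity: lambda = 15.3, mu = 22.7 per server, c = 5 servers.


rho = lambda / (c * mu) = 15.3 / (5 * 22.7) = 0.1348

0.1348


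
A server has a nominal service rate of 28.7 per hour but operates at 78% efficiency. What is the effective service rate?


Effective rate = mu * efficiency = 28.7 * 0.78 = 22.39 per hour

22.39 per hour


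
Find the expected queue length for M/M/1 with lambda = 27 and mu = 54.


rho = 27/54; Lq = rho^2/(1-rho) = 0.5

0.5


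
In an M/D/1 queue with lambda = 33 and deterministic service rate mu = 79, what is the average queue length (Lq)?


M/D/1: Lq = rho^2 / (2*(1-rho)) where rho = 33/79; Lq = 0.15

0.15


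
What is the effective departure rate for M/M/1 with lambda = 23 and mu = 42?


For a stable queue (lambda < mu), throughput = lambda = 23 per hour

23 per hour


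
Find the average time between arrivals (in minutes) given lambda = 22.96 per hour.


Mean interarrival time = 60/lambda = 60/22.96 = 2.61 minutes

2.61 minutes


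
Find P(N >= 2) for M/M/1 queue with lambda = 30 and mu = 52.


P(N >= 2) = rho^2 = (30/52)^2 = 0.3328

0.3328


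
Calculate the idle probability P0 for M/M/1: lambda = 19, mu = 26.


P0 = 1 - rho = 1 - 19/26 = 0.2692

0.2692


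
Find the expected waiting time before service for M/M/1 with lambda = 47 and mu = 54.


rho = 47/54; Wq = rho/(mu - lambda) = 0.1243 hours

0.1243 hours


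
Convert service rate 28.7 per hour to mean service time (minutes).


Mean service time = 60/mu = 60/28.7 = 2.09 minutes

2.09 minutes


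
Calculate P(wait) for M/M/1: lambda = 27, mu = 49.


P(wait) = rho = lambda/mu = 27/49 = 0.551

0.551


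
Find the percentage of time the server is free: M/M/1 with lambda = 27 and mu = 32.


Idle fraction = (1 - rho) * 100 = (1 - 27/32) * 100 = 15.6%

15.6%


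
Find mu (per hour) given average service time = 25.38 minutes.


mu = 60 / avg_service_time = 60 / 25.38 = 2.36 per hour

2.36 per hour


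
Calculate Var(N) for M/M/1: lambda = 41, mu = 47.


rho = 41/47; Var(N) = rho/(1-rho)^2 = 53.53

53.53


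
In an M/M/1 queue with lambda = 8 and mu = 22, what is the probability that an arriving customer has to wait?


P(wait) = rho = lambda/mu = 8/22 = 0.3636

0.3636


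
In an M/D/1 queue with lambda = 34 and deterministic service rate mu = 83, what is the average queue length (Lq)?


M/D/1: Lq = rho^2 / (2*(1-rho)) where rho = 34/83; Lq = 0.14

0.14


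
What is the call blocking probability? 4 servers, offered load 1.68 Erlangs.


B(N,A) = (A^N/N!) / sum(A^k/k!, k=0..N) with N=4, A=1.68 = 0.0637

0.0637


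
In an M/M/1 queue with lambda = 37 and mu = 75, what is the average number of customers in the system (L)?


rho = 37/75; L = rho/(1-rho) = 0.97

0.97


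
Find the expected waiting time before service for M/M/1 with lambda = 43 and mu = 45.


rho = 43/45; Wq = rho/(mu - lambda) = 0.4778 hours

0.4778 hours


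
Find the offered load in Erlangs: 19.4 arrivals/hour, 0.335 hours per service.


Offered load a = lambda * E[S] = 19.4 * 0.335 = 6.5 Erlangs

6.5 Erlangs


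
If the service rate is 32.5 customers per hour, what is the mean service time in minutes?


Mean service time = 60/mu = 60/32.5 = 1.85 minutes

1.85 minutes


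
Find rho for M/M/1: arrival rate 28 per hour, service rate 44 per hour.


rho = lambda/mu = 28/44 = 0.6364

0.6364


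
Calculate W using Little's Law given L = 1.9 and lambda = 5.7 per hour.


W = L / lambda = 1.9 / 5.7 = 0.3333 hours

0.3333 hours


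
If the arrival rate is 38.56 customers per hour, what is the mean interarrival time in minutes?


Mean interarrival time = 60/lambda = 60/38.56 = 1.56 minutes

1.56 minutes


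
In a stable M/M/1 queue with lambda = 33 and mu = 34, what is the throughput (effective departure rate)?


For a stable queue (lambda < mu), throughput = lambda = 33 per hour

33 per hour


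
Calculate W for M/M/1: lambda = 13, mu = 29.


W = 1/(mu - lambda) = 1/(29 - 13) = 0.0625 hours

0.0625 hours


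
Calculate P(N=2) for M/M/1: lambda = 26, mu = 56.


rho = 26/56; P(n) = (1-rho)*rho^n = (1-26/56)*(26/56)^2 = 0.1155

0.1155


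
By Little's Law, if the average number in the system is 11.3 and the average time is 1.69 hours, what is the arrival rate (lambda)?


lambda = L / W = 11.3 / 1.69 = 6.69 per hour

6.69 per hour


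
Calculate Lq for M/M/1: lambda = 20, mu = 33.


rho = 20/33; Lq = rho^2/(1-rho) = 0.93

0.93


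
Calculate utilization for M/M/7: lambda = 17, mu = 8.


rho = lambda/(c*mu) = 17/(7*8) = 0.3036

0.3036


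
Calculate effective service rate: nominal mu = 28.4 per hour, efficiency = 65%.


Effective rate = mu * efficiency = 28.4 * 0.65 = 18.46 per hour

18.46 per hour


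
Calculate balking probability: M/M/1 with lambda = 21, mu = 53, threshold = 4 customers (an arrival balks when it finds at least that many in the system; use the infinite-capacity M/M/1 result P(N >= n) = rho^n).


P(N >= 4) = rho^4 = (21/53)^4 = 0.0246

0.0246


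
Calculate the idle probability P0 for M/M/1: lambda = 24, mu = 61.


P0 = 1 - rho = 1 - 24/61 = 0.6066

0.6066


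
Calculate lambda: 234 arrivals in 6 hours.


lambda = total arrivals / time = 234 / 6 = 39.0 per hour

39.0 per hour


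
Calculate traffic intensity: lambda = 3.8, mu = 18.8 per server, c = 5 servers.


rho = lambda / (c * mu) = 3.8 / (5 * 18.8) = 0.0404

0.0404


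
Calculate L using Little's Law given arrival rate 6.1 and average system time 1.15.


L = lambda * W = 6.1 * 1.15 = 7.02

7.02


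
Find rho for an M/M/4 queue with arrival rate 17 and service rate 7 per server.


rho = lambda/(c*mu) = 17/(4*7) = 0.6071

0.6071


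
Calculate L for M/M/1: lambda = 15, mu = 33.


rho = 15/33; L = rho/(1-rho) = 0.83

0.83


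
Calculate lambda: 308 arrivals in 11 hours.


lambda = total arrivals / time = 308 / 11 = 28.0 per hour

28.0 per hour


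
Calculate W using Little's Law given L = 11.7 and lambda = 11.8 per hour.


W = L / lambda = 11.7 / 11.8 = 0.9915 hours

0.9915 hours


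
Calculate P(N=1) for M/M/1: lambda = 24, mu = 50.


rho = 24/50; P(n) = (1-rho)*rho^n = (1-24/50)*(24/50)^1 = 0.2496

0.2496


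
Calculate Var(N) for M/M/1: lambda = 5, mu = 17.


rho = 5/17; Var(N) = rho/(1-rho)^2 = 0.59

0.59


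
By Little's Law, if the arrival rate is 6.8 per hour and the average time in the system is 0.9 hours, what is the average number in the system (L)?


L = lambda * W = 6.8 * 0.9 = 6.12

6.12


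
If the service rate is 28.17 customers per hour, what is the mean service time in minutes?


Mean service time = 60/mu = 60/28.17 = 2.13 minutes

2.13 minutes


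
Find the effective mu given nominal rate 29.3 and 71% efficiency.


Effective rate = mu * efficiency = 29.3 * 0.71 = 20.8 per hour

20.8 per hour


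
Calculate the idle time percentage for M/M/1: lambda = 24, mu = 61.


Idle fraction = (1 - rho) * 100 = (1 - 24/61) * 100 = 60.7%

60.7%


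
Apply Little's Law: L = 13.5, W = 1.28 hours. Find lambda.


lambda = L / W = 13.5 / 1.28 = 10.55 per hour

10.55 per hour


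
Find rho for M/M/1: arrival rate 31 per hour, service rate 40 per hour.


rho = lambda/mu = 31/40 = 0.775

0.775


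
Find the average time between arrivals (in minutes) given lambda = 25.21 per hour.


Mean interarrival time = 60/lambda = 60/25.21 = 2.38 minutes

2.38 minutes


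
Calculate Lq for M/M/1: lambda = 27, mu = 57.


rho = 27/57; Lq = rho^2/(1-rho) = 0.43

0.43


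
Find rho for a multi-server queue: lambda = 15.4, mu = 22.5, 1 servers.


rho = lambda / (c * mu) = 15.4 / (1 * 22.5) = 0.6844

0.6844


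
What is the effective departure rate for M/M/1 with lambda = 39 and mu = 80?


For a stable queue (lambda < mu), throughput = lambda = 39 per hour

39 per hour


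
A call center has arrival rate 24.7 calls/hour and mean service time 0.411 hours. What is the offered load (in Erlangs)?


Offered load a = lambda * E[S] = 24.7 * 0.411 = 10.15 Erlangs

10.15 Erlangs


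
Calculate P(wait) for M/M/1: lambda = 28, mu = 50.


P(wait) = rho = lambda/mu = 28/50 = 0.56

0.56


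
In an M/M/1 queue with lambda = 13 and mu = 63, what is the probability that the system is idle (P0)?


P0 = 1 - rho = 1 - 13/63 = 0.7937

0.7937


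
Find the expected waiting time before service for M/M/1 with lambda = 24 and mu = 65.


rho = 24/65; Wq = rho/(mu - lambda) = 0.009 hours

0.009 hours


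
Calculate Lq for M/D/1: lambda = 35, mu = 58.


M/D/1: Lq = rho^2 / (2*(1-rho)) where rho = 35/58; Lq = 0.46

0.46


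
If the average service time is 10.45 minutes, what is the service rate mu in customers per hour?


mu = 60 / avg_service_time = 60 / 10.45 = 5.74 per hour

5.74 per hour


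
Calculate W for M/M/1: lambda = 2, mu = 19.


W = 1/(mu - lambda) = 1/(19 - 2) = 0.0588 hours

0.0588 hours


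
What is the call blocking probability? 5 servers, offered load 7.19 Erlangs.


B(N,A) = (A^N/N!) / sum(A^k/k!, k=0..N) with N=5, A=7.19 = 0.4358

0.4358


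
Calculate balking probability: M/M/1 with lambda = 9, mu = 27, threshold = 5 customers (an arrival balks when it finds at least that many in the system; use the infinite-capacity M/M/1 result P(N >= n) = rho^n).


P(N >= 5) = rho^5 = (9/27)^5 = 0.0041

0.0041


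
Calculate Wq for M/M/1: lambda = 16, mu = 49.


rho = 16/49; Wq = rho/(mu - lambda) = 0.0099 hours

0.0099 hours


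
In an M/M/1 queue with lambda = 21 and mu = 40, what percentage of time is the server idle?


Idle fraction = (1 - rho) * 100 = (1 - 21/40) * 100 = 47.5%

47.5%


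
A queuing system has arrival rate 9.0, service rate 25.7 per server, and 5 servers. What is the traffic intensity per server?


rho = lambda / (c * mu) = 9.0 / (5 * 25.7) = 0.07

0.07


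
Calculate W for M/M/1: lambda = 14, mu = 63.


W = 1/(mu - lambda) = 1/(63 - 14) = 0.0204 hours

0.0204 hours


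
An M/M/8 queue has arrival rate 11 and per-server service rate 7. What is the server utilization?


rho = lambda/(c*mu) = 11/(8*7) = 0.1964

0.1964


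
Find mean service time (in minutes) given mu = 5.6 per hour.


Mean service time = 60/mu = 60/5.6 = 10.71 minutes

10.71 minutes


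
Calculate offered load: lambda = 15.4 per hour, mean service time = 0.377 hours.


Offered load a = lambda * E[S] = 15.4 * 0.377 = 5.81 Erlangs

5.81 Erlangs


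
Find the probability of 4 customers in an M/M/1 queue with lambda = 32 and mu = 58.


rho = 32/58; P(n) = (1-rho)*rho^n = (1-32/58)*(32/58)^4 = 0.0415

0.0415


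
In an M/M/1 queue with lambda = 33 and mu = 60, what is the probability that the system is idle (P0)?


P0 = 1 - rho = 1 - 33/60 = 0.45

0.45


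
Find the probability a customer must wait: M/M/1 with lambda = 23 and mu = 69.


P(wait) = rho = lambda/mu = 23/69 = 0.3333

0.3333


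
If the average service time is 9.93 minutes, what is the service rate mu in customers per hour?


mu = 60 / avg_service_time = 60 / 9.93 = 6.04 per hour

6.04 per hour


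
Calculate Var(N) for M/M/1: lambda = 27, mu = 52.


rho = 27/52; Var(N) = rho/(1-rho)^2 = 2.25

2.25


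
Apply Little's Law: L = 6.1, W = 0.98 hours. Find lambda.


lambda = L / W = 6.1 / 0.98 = 6.22 per hour

6.22 per hour


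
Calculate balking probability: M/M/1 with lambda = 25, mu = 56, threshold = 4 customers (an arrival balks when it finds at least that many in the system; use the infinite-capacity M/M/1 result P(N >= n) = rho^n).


P(N >= 4) = rho^4 = (25/56)^4 = 0.0397

0.0397


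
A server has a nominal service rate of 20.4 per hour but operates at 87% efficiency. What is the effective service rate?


Effective rate = mu * efficiency = 20.4 * 0.87 = 17.75 per hour

17.75 per hour


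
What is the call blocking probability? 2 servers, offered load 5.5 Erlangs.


B(N,A) = (A^N/N!) / sum(A^k/k!, k=0..N) with N=2, A=5.5 = 0.6994

0.6994


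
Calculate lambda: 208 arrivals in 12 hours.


lambda = total arrivals / time = 208 / 12 = 17.33 per hour

17.33 per hour


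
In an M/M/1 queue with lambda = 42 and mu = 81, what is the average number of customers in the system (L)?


rho = 42/81; L = rho/(1-rho) = 1.08

1.08


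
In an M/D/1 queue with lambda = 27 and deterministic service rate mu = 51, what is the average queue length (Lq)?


M/D/1: Lq = rho^2 / (2*(1-rho)) where rho = 27/51; Lq = 0.3

0.3
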